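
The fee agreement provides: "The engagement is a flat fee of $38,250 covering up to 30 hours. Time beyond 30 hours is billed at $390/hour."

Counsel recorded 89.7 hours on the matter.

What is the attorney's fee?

$61,533.00

Flat fee: $38,250.00
Excess hours: 89.7 − 30 = 59.7
Overrun: 59.7 × $390 = $23,283.00
Total: $38,250.00 + $23,283.00 = $61,533.00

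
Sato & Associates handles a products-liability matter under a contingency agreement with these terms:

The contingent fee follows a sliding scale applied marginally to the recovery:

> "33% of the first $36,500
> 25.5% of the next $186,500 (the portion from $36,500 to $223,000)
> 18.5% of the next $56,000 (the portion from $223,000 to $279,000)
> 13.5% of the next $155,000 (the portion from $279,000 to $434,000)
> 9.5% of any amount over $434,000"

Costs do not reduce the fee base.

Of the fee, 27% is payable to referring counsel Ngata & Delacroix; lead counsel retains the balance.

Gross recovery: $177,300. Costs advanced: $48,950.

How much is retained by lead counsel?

Fee base is the gross recovery, $177,300; costs are reimbursed separately.
First $36,500 at 33% = $12,045.00
Remaining $140,800 at 25.5% = $35,904.00
Fee: $12,045.00 + $35,904.00 = $47,949.00
Referral share: 27% of $47,949.00 = $12,946.23; lead counsel retains $47,949.00 − $12,946.23 = $35,002.77.

$35,002.77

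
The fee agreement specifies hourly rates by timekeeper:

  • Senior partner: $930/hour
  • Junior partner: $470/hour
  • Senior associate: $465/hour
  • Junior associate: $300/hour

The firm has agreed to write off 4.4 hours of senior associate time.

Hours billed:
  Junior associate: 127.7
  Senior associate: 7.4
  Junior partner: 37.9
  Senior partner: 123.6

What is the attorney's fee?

$172,466.00

Senior partner: 123.6 × $930 = $114,948.00
Junior partner: 37.9 × $470 = $17,813.00
Senior associate: 7.4 × $465 = $3,441.00
Junior associate: 127.7 × $300 = $38,310.00
Subtotal: $174,512.00
Write-off: 4.4 × $465 = $2,046.00
Total: $174,512.00 − $2,046.00 = $172,466.00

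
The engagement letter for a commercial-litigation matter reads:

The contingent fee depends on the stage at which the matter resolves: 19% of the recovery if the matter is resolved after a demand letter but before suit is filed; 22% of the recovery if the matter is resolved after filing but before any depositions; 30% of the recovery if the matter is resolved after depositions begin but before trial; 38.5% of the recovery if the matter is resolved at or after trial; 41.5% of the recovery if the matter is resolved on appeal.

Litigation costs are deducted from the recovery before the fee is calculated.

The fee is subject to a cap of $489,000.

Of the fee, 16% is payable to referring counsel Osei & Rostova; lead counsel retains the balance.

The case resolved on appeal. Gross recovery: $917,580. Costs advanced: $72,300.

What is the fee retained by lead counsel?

Fee base (net of costs): $917,580 − $72,300 = $845,280
The matter resolved on appeal, so the 41.5% rate applies.
$845,280 × 41.5% = $350,791.20
$350,791.20 is under the $489,000 cap.
Referral share: 16% of $350,791.20 = $56,126.59; lead counsel retains $350,791.20 − $56,126.59 = $294,664.61.

$294,664.61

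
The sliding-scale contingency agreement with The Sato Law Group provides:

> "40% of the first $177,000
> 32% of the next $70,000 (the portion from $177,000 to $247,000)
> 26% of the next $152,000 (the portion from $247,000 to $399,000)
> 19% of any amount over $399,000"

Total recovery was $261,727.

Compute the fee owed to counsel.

First $177,000 at 40% = $70,800.00
Next $70,000 at 32% = $22,400.00
Remaining $14,727 at 26% = $3,829.02
Fee: $70,800.00 + $22,400.00 + $3,829.02 = $97,029.02

$97,029.02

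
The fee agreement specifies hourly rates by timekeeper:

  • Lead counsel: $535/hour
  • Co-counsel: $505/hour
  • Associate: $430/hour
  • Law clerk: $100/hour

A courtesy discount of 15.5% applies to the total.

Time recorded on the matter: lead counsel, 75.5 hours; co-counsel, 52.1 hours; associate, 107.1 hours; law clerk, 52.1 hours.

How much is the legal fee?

$99,681.27

Lead counsel: 75.5 × $535 = $40,392.50
Co-counsel: 52.1 × $505 = $26,310.50
Associate: 107.1 × $430 = $46,053.00
Law clerk: 52.1 × $100 = $5,210.00
Subtotal: $117,966.00
Less 15.5% discount: −$18,284.73
Total: $117,966.00 − $18,284.73 = $99,681.27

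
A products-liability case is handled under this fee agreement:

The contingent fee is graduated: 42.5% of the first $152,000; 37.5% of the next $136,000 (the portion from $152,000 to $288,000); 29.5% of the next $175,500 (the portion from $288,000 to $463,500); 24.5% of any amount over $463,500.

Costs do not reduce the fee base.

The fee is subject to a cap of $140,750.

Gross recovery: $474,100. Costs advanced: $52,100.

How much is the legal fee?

$140,750.00

Fee base is the gross recovery, $474,100; costs are reimbursed separately.
First $152,000 at 42.5% = $64,600.00
Next $136,000 at 37.5% = $51,000.00
Next $175,500 at 29.5% = $51,772.50
Remaining $10,600 at 24.5% = $2,597.00
Fee: $64,600.00 + $51,000.00 + $51,772.50 + $2,597.00 = $169,969.50
$169,969.50 exceeds the $140,750 cap, so the fee is capped at $140,750.00.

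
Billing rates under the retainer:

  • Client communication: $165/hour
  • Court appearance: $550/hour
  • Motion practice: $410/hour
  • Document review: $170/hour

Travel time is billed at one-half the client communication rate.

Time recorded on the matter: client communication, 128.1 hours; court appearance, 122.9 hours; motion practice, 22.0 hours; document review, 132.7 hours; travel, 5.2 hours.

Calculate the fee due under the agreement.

Client communication: 128.1 × $165 = $21,136.50
Court appearance: 122.9 × $550 = $67,595.00
Motion practice: 22.0 × $410 = $9,020.00
Document review: 132.7 × $170 = $22,559.00
Subtotal: $21,136.50 + $67,595.00 + $9,020.00 + $22,559.00 = $120,310.50
Travel: 5.2 × ($165 ÷ 2) = 5.2 × $82.50 = $429.00
Total: $120,310.50 + $429.00 = $120,739.50

$120,739.50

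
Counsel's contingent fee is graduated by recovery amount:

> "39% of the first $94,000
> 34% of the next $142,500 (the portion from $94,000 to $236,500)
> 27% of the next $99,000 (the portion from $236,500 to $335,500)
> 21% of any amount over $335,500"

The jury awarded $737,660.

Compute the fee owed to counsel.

$196,293.60

First $94,000 at 39% = $36,660.00
Next $142,500 at 34% = $48,450.00
Next $99,000 at 27% = $26,730.00
Remaining $402,160 at 21% = $84,453.60
Fee: $36,660.00 + $48,450.00 + $26,730.00 + $84,453.60 = $196,293.60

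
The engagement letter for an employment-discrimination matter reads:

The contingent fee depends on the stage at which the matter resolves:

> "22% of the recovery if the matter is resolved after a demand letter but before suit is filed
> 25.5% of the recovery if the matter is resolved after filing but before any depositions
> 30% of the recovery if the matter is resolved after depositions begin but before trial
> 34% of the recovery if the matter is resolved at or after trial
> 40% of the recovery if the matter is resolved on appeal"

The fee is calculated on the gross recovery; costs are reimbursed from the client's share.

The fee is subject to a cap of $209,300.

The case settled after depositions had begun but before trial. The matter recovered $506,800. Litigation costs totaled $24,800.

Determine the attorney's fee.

Fee base is the gross recovery, $506,800; costs are reimbursed separately.
The matter settled after depositions had begun but before trial, so the 30% rate applies.
$506,800 × 30% = $152,040.00
$152,040.00 is under the $209,300 cap.

$152,040.00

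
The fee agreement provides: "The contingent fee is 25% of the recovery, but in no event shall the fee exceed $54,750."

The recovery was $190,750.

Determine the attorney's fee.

25% of $190,750 = $47,687.50
That is under the $54,750 cap.

$47,687.50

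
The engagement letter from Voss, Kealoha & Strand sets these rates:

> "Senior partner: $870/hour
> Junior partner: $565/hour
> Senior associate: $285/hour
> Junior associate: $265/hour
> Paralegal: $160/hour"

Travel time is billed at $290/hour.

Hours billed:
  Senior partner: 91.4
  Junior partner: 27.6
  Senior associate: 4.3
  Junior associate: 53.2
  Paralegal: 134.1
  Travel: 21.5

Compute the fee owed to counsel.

Senior partner: 91.4 × $870 = $79,518.00
Junior partner: 27.6 × $565 = $15,594.00
Senior associate: 4.3 × $285 = $1,225.50
Junior associate: 53.2 × $265 = $14,098.00
Paralegal: 134.1 × $160 = $21,456.00
Subtotal: $79,518.00 + $15,594.00 + $1,225.50 + $14,098.00 + $21,456.00 = $131,891.50
Travel: 21.5 × $290 = $6,235.00
Total: $131,891.50 + $6,235.00 = $138,126.50

$138,126.50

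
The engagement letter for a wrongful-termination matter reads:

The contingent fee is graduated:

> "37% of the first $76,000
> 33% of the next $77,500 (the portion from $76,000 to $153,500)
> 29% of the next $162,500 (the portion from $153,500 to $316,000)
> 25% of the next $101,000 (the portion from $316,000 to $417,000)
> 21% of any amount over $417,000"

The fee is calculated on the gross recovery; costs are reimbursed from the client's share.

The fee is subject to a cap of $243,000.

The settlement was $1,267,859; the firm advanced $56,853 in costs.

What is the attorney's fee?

Fee base is the gross recovery, $1,267,859; costs are reimbursed separately.
First $76,000 at 37% = $28,120.00
Next $77,500 at 33% = $25,575.00
Next $162,500 at 29% = $47,125.00
Next $101,000 at 25% = $25,250.00
Remaining $850,859 at 21% = $178,680.39
Fee: $28,120.00 + $25,575.00 + $47,125.00 + $25,250.00 + $178,680.39 = $304,750.39
$304,750.39 exceeds the $243,000 cap, so the fee is capped at $243,000.00.

$243,000.00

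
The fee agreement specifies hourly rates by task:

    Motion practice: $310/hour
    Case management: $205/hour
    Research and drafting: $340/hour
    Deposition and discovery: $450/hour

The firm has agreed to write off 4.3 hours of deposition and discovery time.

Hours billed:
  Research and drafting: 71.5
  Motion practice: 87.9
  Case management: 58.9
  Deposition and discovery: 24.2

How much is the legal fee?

$72,588.50

Motion practice: 87.9 × $310 = $27,249.00
Case management: 58.9 × $205 = $12,074.50
Research and drafting: 71.5 × $340 = $24,310.00
Deposition and discovery: 24.2 × $450 = $10,890.00
Subtotal: $74,523.50
Write-off: 4.3 × $450 = $1,935.00
Total: $74,523.50 − $1,935.00 = $72,588.50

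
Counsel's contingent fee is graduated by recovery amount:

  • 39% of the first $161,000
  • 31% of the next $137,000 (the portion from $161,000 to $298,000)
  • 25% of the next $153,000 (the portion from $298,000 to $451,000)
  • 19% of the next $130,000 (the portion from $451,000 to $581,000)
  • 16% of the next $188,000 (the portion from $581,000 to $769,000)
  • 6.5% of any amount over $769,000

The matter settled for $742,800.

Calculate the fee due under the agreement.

$194,098.00

First $161,000 at 39% = $62,790.00
Next $137,000 at 31% = $42,470.00
Next $153,000 at 25% = $38,250.00
Next $130,000 at 19% = $24,700.00
Remaining $161,800 at 16% = $25,888.00
Fee: $62,790.00 + $42,470.00 + $38,250.00 + $24,700.00 + $25,888.00 = $194,098.00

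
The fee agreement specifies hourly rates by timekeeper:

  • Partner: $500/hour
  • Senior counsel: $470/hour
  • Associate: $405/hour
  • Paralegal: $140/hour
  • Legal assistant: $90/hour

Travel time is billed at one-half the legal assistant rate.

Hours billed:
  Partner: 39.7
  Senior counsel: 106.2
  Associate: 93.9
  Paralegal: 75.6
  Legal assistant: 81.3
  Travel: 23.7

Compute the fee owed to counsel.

Partner: 39.7 × $500 = $19,850.00
Senior counsel: 106.2 × $470 = $49,914.00
Associate: 93.9 × $405 = $38,029.50
Paralegal: 75.6 × $140 = $10,584.00
Legal assistant: 81.3 × $90 = $7,317.00
Subtotal: $19,850.00 + $49,914.00 + $38,029.50 + $10,584.00 + $7,317.00 = $125,694.50
Travel: 23.7 × ($90 ÷ 2) = 23.7 × $45.00 = $1,066.50
Total: $125,694.50 + $1,066.50 = $126,761.00

$126,761.00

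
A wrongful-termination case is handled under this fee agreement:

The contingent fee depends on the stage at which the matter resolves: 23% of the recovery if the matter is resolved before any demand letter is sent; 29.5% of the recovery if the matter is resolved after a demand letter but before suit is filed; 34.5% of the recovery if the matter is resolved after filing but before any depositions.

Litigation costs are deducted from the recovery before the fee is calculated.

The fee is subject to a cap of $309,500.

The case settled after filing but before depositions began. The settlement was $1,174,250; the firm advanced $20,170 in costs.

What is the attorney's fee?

Fee base (net of costs): $1,174,250 − $20,170 = $1,154,080
The matter settled after filing but before depositions began, so the 34.5% rate applies.
$1,154,080 × 34.5% = $398,157.60
$398,157.60 exceeds the $309,500 cap, so the fee is capped at $309,500.00.

$309,500.00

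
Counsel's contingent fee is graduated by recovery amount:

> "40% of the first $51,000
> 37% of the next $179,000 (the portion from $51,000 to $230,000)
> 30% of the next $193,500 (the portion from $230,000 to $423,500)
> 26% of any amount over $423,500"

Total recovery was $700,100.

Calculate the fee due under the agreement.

$216,596.00

First $51,000 at 40% = $20,400.00
Next $179,000 at 37% = $66,230.00
Next $193,500 at 30% = $58,050.00
Remaining $276,600 at 26% = $71,916.00
Fee: $20,400.00 + $66,230.00 + $58,050.00 + $71,916.00 = $216,596.00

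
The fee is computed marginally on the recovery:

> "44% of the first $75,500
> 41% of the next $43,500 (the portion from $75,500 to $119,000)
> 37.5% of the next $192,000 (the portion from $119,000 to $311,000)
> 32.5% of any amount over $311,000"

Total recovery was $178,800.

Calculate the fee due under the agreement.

$73,480.00

First $75,500 at 44% = $33,220.00
Next $43,500 at 41% = $17,835.00
Remaining $59,800 at 37.5% = $22,425.00
Fee: $33,220.00 + $17,835.00 + $22,425.00 = $73,480.00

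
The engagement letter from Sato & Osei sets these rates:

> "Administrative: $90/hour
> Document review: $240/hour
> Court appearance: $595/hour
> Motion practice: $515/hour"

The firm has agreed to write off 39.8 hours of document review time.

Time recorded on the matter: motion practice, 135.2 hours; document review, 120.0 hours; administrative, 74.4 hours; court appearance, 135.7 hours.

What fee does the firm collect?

$176,313.50

Administrative: 74.4 × $90 = $6,696.00
Document review: 120.0 × $240 = $28,800.00
Court appearance: 135.7 × $595 = $80,741.50
Motion practice: 135.2 × $515 = $69,628.00
Subtotal: $185,865.50
Write-off: 39.8 × $240 = $9,552.00
Total: $185,865.50 − $9,552.00 = $176,313.50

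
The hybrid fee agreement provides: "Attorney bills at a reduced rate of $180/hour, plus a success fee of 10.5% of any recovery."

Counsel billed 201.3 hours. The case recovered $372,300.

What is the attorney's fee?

$75,325.50

Hourly: 201.3 × $180 = $36,234.00
Success fee: 10.5% of $372,300 = $39,091.50
Total: $36,234.00 + $39,091.50 = $75,325.50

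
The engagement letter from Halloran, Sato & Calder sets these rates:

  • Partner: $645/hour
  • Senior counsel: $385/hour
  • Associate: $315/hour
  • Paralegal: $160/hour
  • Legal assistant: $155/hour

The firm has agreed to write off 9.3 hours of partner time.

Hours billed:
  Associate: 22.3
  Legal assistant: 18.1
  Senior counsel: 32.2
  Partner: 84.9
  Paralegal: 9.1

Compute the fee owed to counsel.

$72,445.00

Partner: 84.9 × $645 = $54,760.50
Senior counsel: 32.2 × $385 = $12,397.00
Associate: 22.3 × $315 = $7,024.50
Paralegal: 9.1 × $160 = $1,456.00
Legal assistant: 18.1 × $155 = $2,805.50
Subtotal: $78,443.50
Write-off: 9.3 × $645 = $5,998.50
Total: $78,443.50 − $5,998.50 = $72,445.00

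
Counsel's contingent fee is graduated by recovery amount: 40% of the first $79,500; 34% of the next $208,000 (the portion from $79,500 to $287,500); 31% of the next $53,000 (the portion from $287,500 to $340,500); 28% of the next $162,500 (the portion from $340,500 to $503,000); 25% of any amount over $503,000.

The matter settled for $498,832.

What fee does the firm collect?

First $79,500 at 40% = $31,800.00
Next $208,000 at 34% = $70,720.00
Next $53,000 at 31% = $16,430.00
Remaining $158,332 at 28% = $44,332.96
Fee: $31,800.00 + $70,720.00 + $16,430.00 + $44,332.96 = $163,282.96

$163,282.96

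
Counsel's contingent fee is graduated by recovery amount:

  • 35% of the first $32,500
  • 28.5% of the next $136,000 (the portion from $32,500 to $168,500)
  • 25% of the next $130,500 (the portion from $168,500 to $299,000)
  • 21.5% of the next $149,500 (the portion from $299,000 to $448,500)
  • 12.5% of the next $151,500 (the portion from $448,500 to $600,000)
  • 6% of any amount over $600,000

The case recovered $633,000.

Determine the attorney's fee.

$135,820.00

First $32,500 at 35% = $11,375.00
Next $136,000 at 28.5% = $38,760.00
Next $130,500 at 25% = $32,625.00
Next $149,500 at 21.5% = $32,142.50
Next $151,500 at 12.5% = $18,937.50
Remaining $33,000 at 6% = $1,980.00
Fee: $11,375.00 + $38,760.00 + $32,625.00 + $32,142.50 + $18,937.50 + $1,980.00 = $135,820.00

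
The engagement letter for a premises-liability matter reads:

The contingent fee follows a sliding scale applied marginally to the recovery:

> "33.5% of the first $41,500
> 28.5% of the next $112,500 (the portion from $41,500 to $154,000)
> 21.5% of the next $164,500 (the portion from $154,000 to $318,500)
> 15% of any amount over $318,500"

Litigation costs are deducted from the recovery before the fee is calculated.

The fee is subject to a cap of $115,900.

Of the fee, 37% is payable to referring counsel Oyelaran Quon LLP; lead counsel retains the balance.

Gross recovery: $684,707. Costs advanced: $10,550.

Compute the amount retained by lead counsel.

Fee base (net of costs): $684,707 − $10,550 = $674,157
First $41,500 at 33.5% = $13,902.50
Next $112,500 at 28.5% = $32,062.50
Next $164,500 at 21.5% = $35,367.50
Remaining $355,657 at 15% = $53,348.55
Fee: $13,902.50 + $32,062.50 + $35,367.50 + $53,348.55 = $134,681.05
$134,681.05 exceeds the $115,900 cap, so the fee is capped at $115,900.00.
Referral share: 37% of $115,900.00 = $42,883.00; lead counsel retains $115,900.00 − $42,883.00 = $73,017.00.

$73,017.00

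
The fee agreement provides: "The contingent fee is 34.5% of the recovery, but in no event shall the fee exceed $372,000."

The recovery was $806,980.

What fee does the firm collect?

34.5% of $806,980 = $278,408.10
That is under the $372,000 cap.

$278,408.10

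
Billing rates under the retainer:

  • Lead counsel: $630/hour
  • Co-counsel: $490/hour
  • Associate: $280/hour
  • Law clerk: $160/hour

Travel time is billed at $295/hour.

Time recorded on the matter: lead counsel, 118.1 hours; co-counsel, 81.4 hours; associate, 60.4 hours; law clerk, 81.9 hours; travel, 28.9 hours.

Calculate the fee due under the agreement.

$152,830.50

Lead counsel: 118.1 × $630 = $74,403.00
Co-counsel: 81.4 × $490 = $39,886.00
Associate: 60.4 × $280 = $16,912.00
Law clerk: 81.9 × $160 = $13,104.00
Subtotal: $74,403.00 + $39,886.00 + $16,912.00 + $13,104.00 = $144,305.00
Travel: 28.9 × $295 = $8,525.50
Total: $144,305.00 + $8,525.50 = $152,830.50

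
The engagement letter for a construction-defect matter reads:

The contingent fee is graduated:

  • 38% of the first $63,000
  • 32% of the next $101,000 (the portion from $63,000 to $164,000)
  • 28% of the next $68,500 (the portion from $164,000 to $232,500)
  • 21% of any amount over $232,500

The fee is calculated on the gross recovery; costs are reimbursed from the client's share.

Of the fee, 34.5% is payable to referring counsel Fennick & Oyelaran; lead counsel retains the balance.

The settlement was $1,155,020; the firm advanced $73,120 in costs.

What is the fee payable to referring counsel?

Fee base is the gross recovery, $1,155,020; costs are reimbursed separately.
First $63,000 at 38% = $23,940.00
Next $101,000 at 32% = $32,320.00
Next $68,500 at 28% = $19,180.00
Remaining $922,520 at 21% = $193,729.20
Fee: $23,940.00 + $32,320.00 + $19,180.00 + $193,729.20 = $269,169.20
Referral share: 34.5% of $269,169.20 = $92,863.37; lead counsel retains $269,169.20 − $92,863.37 = $176,305.83.

$92,863.37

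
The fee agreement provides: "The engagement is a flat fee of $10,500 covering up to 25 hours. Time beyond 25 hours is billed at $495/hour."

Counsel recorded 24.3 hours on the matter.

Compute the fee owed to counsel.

$10,500.00

24.3 hours is within the 25-hour scope; only the flat fee applies.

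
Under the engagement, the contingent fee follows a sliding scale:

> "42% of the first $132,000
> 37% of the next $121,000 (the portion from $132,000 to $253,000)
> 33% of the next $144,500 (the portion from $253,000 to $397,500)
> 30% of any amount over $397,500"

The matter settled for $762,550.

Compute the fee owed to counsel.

$257,410.00

First $132,000 at 42% = $55,440.00
Next $121,000 at 37% = $44,770.00
Next $144,500 at 33% = $47,685.00
Remaining $365,050 at 30% = $109,515.00
Fee: $55,440.00 + $44,770.00 + $47,685.00 + $109,515.00 = $257,410.00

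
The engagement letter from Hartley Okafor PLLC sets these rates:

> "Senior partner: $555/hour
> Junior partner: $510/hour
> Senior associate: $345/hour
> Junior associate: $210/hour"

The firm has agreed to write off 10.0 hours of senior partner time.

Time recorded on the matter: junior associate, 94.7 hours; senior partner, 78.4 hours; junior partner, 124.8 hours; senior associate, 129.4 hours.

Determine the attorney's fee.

Senior partner: 78.4 × $555 = $43,512.00
Junior partner: 124.8 × $510 = $63,648.00
Senior associate: 129.4 × $345 = $44,643.00
Junior associate: 94.7 × $210 = $19,887.00
Subtotal: $171,690.00
Write-off: 10.0 × $555 = $5,550.00
Total: $171,690.00 − $5,550.00 = $166,140.00

$166,140.00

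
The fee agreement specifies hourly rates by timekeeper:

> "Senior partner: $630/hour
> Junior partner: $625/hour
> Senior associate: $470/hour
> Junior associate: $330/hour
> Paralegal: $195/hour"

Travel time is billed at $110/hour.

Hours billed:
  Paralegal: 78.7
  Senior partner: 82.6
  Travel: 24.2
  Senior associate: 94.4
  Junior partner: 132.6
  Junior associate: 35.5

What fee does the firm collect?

Senior partner: 82.6 × $630 = $52,038.00
Junior partner: 132.6 × $625 = $82,875.00
Senior associate: 94.4 × $470 = $44,368.00
Junior associate: 35.5 × $330 = $11,715.00
Paralegal: 78.7 × $195 = $15,346.50
Subtotal: $52,038.00 + $82,875.00 + $44,368.00 + $11,715.00 + $15,346.50 = $206,342.50
Travel: 24.2 × $110 = $2,662.00
Total: $206,342.50 + $2,662.00 = $209,004.50

$209,004.50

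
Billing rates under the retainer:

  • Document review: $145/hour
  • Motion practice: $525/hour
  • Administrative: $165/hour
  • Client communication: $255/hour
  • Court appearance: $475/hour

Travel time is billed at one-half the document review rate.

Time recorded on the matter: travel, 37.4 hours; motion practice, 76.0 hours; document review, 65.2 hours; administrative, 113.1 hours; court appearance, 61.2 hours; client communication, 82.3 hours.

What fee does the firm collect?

Document review: 65.2 × $145 = $9,454.00
Motion practice: 76.0 × $525 = $39,900.00
Administrative: 113.1 × $165 = $18,661.50
Client communication: 82.3 × $255 = $20,986.50
Court appearance: 61.2 × $475 = $29,070.00
Subtotal: $9,454.00 + $39,900.00 + $18,661.50 + $20,986.50 + $29,070.00 = $118,072.00
Travel: 37.4 × ($145 ÷ 2) = 37.4 × $72.50 = $2,711.50
Total: $118,072.00 + $2,711.50 = $120,783.50

$120,783.50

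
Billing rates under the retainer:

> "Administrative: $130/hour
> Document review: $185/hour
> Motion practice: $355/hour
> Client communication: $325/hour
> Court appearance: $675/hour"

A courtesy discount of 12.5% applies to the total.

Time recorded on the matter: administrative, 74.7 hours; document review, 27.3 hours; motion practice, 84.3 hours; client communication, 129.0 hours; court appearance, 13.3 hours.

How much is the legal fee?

$83,641.69

Administrative: 74.7 × $130 = $9,711.00
Document review: 27.3 × $185 = $5,050.50
Motion practice: 84.3 × $355 = $29,926.50
Client communication: 129.0 × $325 = $41,925.00
Court appearance: 13.3 × $675 = $8,977.50
Subtotal: $95,590.50
Less 12.5% discount: −$11,948.81
Total: $95,590.50 − $11,948.81 = $83,641.69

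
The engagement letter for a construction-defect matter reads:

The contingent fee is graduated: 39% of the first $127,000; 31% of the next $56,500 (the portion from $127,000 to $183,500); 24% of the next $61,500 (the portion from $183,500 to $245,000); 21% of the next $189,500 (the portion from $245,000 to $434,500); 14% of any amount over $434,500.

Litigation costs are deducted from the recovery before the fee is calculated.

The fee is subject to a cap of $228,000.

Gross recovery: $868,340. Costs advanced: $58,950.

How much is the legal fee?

Fee base (net of costs): $868,340 − $58,950 = $809,390
First $127,000 at 39% = $49,530.00
Next $56,500 at 31% = $17,515.00
Next $61,500 at 24% = $14,760.00
Next $189,500 at 21% = $39,795.00
Remaining $374,890 at 14% = $52,484.60
Fee: $49,530.00 + $17,515.00 + $14,760.00 + $39,795.00 + $52,484.60 = $174,084.60
$174,084.60 is under the $228,000 cap.

$174,084.60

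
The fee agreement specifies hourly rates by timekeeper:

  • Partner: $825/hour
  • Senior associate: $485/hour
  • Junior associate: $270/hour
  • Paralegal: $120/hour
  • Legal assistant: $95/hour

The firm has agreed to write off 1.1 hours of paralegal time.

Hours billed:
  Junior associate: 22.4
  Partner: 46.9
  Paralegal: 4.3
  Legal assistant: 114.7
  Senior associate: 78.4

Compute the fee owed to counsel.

Partner: 46.9 × $825 = $38,692.50
Senior associate: 78.4 × $485 = $38,024.00
Junior associate: 22.4 × $270 = $6,048.00
Paralegal: 4.3 × $120 = $516.00
Legal assistant: 114.7 × $95 = $10,896.50
Subtotal: $94,177.00
Write-off: 1.1 × $120 = $132.00
Total: $94,177.00 − $132.00 = $94,045.00

$94,045.00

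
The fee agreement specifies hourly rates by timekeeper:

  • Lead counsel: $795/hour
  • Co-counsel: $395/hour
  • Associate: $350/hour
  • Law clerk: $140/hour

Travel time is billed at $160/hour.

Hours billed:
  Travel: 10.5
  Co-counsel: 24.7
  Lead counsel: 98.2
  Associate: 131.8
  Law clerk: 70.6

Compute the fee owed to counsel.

Lead counsel: 98.2 × $795 = $78,069.00
Co-counsel: 24.7 × $395 = $9,756.50
Associate: 131.8 × $350 = $46,130.00
Law clerk: 70.6 × $140 = $9,884.00
Subtotal: $78,069.00 + $9,756.50 + $46,130.00 + $9,884.00 = $143,839.50
Travel: 10.5 × $160 = $1,680.00
Total: $143,839.50 + $1,680.00 = $145,519.50

$145,519.50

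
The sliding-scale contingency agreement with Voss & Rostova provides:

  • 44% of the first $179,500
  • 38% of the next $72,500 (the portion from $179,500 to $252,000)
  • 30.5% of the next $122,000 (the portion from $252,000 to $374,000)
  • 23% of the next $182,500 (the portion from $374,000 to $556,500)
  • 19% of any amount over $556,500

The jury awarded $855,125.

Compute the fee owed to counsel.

$242,453.75

First $179,500 at 44% = $78,980.00
Next $72,500 at 38% = $27,550.00
Next $122,000 at 30.5% = $37,210.00
Next $182,500 at 23% = $41,975.00
Remaining $298,625 at 19% = $56,738.75
Fee: $78,980.00 + $27,550.00 + $37,210.00 + $41,975.00 + $56,738.75 = $242,453.75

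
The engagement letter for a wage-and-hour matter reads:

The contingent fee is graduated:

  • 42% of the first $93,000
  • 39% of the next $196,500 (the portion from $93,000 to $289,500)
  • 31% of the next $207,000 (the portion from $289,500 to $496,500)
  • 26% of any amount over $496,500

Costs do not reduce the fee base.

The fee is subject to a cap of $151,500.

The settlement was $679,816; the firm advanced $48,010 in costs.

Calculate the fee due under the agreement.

Fee base is the gross recovery, $679,816; costs are reimbursed separately.
First $93,000 at 42% = $39,060.00
Next $196,500 at 39% = $76,635.00
Next $207,000 at 31% = $64,170.00
Remaining $183,316 at 26% = $47,662.16
Fee: $39,060.00 + $76,635.00 + $64,170.00 + $47,662.16 = $227,527.16
$227,527.16 exceeds the $151,500 cap, so the fee is capped at $151,500.00.

$151,500.00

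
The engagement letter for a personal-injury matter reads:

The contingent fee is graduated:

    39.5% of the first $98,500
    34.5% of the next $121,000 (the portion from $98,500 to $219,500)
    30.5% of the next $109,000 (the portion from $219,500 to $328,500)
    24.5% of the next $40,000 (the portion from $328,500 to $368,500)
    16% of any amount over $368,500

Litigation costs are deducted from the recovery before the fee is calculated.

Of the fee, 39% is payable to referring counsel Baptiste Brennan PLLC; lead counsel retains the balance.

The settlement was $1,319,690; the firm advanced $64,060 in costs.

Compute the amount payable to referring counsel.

Fee base (net of costs): $1,319,690 − $64,060 = $1,255,630
First $98,500 at 39.5% = $38,907.50
Next $121,000 at 34.5% = $41,745.00
Next $109,000 at 30.5% = $33,245.00
Next $40,000 at 24.5% = $9,800.00
Remaining $887,130 at 16% = $141,940.80
Fee: $38,907.50 + $41,745.00 + $33,245.00 + $9,800.00 + $141,940.80 = $265,638.30
Referral share: 39% of $265,638.30 = $103,598.94; lead counsel retains $265,638.30 − $103,598.94 = $162,039.36.

$103,598.94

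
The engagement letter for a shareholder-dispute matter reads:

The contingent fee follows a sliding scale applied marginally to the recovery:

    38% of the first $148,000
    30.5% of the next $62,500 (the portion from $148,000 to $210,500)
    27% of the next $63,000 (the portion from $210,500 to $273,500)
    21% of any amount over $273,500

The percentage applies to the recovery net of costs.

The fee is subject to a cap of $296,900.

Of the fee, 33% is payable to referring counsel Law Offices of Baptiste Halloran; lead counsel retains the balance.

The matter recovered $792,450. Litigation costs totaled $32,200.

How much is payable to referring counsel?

$64,194.90

Fee base (net of costs): $792,450 − $32,200 = $760,250
First $148,000 at 38% = $56,240.00
Next $62,500 at 30.5% = $19,062.50
Next $63,000 at 27% = $17,010.00
Remaining $486,750 at 21% = $102,217.50
Fee: $56,240.00 + $19,062.50 + $17,010.00 + $102,217.50 = $194,530.00
$194,530.00 is under the $296,900 cap.
Referral share: 33% of $194,530.00 = $64,194.90; lead counsel retains $194,530.00 − $64,194.90 = $130,335.10.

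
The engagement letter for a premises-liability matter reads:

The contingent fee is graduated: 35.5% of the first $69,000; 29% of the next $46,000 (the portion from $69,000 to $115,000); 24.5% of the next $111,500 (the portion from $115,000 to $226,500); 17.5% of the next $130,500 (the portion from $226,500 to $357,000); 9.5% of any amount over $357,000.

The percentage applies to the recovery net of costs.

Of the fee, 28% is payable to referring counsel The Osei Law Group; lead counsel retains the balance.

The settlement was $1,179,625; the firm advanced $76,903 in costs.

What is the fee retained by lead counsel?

$114,360.18

Fee base (net of costs): $1,179,625 − $76,903 = $1,102,722
First $69,000 at 35.5% = $24,495.00
Next $46,000 at 29% = $13,340.00
Next $111,500 at 24.5% = $27,317.50
Next $130,500 at 17.5% = $22,837.50
Remaining $745,722 at 9.5% = $70,843.59
Fee: $24,495.00 + $13,340.00 + $27,317.50 + $22,837.50 + $70,843.59 = $158,833.59
Referral share: 28% of $158,833.59 = $44,473.41; lead counsel retains $158,833.59 − $44,473.41 = $114,360.18.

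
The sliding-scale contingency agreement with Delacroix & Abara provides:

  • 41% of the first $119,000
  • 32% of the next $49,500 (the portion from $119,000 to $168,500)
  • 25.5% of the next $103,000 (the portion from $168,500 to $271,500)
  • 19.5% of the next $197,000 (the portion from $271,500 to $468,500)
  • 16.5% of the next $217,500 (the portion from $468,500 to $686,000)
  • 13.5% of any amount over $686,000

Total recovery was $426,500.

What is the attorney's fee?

First $119,000 at 41% = $48,790.00
Next $49,500 at 32% = $15,840.00
Next $103,000 at 25.5% = $26,265.00
Remaining $155,000 at 19.5% = $30,225.00
Fee: $48,790.00 + $15,840.00 + $26,265.00 + $30,225.00 = $121,120.00

$121,120.00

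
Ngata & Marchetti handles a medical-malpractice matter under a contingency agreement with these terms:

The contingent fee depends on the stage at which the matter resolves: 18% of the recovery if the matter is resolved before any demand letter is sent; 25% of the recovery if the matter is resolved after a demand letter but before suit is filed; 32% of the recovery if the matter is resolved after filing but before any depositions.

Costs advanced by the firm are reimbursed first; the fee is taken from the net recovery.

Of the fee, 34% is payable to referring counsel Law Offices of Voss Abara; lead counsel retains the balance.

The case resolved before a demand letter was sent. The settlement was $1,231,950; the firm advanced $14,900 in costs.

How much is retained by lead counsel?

Fee base (net of costs): $1,231,950 − $14,900 = $1,217,050
The matter resolved before a demand letter was sent, so the 18% rate applies.
$1,217,050 × 18% = $219,069.00
Referral share: 34% of $219,069.00 = $74,483.46; lead counsel retains $219,069.00 − $74,483.46 = $144,585.54.

$144,585.54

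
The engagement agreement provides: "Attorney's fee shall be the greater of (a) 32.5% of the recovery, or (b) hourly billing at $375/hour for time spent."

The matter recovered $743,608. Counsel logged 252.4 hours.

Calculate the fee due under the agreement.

(a) 32.5% of $743,608 = $241,672.60
(b) 252.4 × $375 = $94,650.00
The greater is (a): $241,672.60.

$241,672.60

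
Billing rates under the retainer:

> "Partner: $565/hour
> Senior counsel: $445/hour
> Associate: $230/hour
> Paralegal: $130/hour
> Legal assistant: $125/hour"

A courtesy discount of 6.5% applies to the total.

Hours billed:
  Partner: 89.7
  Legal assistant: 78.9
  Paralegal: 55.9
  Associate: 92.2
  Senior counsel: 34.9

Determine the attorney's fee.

Partner: 89.7 × $565 = $50,680.50
Senior counsel: 34.9 × $445 = $15,530.50
Associate: 92.2 × $230 = $21,206.00
Paralegal: 55.9 × $130 = $7,267.00
Legal assistant: 78.9 × $125 = $9,862.50
Subtotal: $104,546.50
Less 6.5% discount: −$6,795.52
Total: $104,546.50 − $6,795.52 = $97,750.98

$97,750.98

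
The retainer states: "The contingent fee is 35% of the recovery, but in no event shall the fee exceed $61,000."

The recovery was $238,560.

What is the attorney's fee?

$61,000.00

35% of $238,560 = $83,496.00
That exceeds the $61,000 cap, so the fee is capped at $61,000.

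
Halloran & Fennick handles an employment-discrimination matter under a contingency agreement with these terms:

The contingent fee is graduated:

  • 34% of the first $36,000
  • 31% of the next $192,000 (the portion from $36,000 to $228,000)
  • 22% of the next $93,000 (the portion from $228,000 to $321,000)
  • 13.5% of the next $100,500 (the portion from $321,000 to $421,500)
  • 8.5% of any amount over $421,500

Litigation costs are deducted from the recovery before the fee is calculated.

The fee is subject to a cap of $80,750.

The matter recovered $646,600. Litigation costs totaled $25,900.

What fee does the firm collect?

$80,750.00

Fee base (net of costs): $646,600 − $25,900 = $620,700
First $36,000 at 34% = $12,240.00
Next $192,000 at 31% = $59,520.00
Next $93,000 at 22% = $20,460.00
Next $100,500 at 13.5% = $13,567.50
Remaining $199,200 at 8.5% = $16,932.00
Fee: $12,240.00 + $59,520.00 + $20,460.00 + $13,567.50 + $16,932.00 = $122,719.50
$122,719.50 exceeds the $80,750 cap, so the fee is capped at $80,750.00.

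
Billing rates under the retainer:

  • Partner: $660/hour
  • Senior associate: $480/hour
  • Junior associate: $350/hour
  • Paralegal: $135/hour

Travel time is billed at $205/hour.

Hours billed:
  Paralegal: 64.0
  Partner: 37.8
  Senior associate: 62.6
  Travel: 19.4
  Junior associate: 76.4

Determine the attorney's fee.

Partner: 37.8 × $660 = $24,948.00
Senior associate: 62.6 × $480 = $30,048.00
Junior associate: 76.4 × $350 = $26,740.00
Paralegal: 64.0 × $135 = $8,640.00
Subtotal: $24,948.00 + $30,048.00 + $26,740.00 + $8,640.00 = $90,376.00
Travel: 19.4 × $205 = $3,977.00
Total: $90,376.00 + $3,977.00 = $94,353.00

$94,353.00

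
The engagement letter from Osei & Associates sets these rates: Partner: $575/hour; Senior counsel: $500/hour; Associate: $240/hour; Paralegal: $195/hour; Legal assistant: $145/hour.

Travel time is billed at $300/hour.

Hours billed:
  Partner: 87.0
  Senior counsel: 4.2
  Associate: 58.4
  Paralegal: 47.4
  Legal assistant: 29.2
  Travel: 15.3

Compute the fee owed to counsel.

Partner: 87.0 × $575 = $50,025.00
Senior counsel: 4.2 × $500 = $2,100.00
Associate: 58.4 × $240 = $14,016.00
Paralegal: 47.4 × $195 = $9,243.00
Legal assistant: 29.2 × $145 = $4,234.00
Subtotal: $50,025.00 + $2,100.00 + $14,016.00 + $9,243.00 + $4,234.00 = $79,618.00
Travel: 15.3 × $300 = $4,590.00
Total: $79,618.00 + $4,590.00 = $84,208.00

$84,208.00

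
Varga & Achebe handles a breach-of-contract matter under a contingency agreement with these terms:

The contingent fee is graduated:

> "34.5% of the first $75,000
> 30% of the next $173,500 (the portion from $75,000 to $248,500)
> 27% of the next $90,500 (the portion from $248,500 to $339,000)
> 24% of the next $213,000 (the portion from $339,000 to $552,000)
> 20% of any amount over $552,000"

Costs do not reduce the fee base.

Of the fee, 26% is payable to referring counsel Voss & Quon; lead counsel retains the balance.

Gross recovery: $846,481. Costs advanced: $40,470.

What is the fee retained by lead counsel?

$157,158.39

Fee base is the gross recovery, $846,481; costs are reimbursed separately.
First $75,000 at 34.5% = $25,875.00
Next $173,500 at 30% = $52,050.00
Next $90,500 at 27% = $24,435.00
Next $213,000 at 24% = $51,120.00
Remaining $294,481 at 20% = $58,896.20
Fee: $25,875.00 + $52,050.00 + $24,435.00 + $51,120.00 + $58,896.20 = $212,376.20
Referral share: 26% of $212,376.20 = $55,217.81; lead counsel retains $212,376.20 − $55,217.81 = $157,158.39.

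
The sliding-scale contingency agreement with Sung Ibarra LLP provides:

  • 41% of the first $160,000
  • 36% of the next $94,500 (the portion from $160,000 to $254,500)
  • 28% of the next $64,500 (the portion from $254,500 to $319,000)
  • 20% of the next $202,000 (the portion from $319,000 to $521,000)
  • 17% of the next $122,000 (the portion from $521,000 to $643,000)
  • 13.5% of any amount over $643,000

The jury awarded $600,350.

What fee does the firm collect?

$171,569.50

First $160,000 at 41% = $65,600.00
Next $94,500 at 36% = $34,020.00
Next $64,500 at 28% = $18,060.00
Next $202,000 at 20% = $40,400.00
Remaining $79,350 at 17% = $13,489.50
Fee: $65,600.00 + $34,020.00 + $18,060.00 + $40,400.00 + $13,489.50 = $171,569.50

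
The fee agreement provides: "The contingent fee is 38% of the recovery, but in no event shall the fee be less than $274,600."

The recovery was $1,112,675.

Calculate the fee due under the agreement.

$422,816.50

38% of $1,112,675 = $422,816.50
That exceeds the $274,600 minimum.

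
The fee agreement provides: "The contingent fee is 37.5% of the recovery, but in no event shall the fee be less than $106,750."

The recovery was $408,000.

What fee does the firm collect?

$153,000.00

37.5% of $408,000 = $153,000.00
That exceeds the $106,750 minimum.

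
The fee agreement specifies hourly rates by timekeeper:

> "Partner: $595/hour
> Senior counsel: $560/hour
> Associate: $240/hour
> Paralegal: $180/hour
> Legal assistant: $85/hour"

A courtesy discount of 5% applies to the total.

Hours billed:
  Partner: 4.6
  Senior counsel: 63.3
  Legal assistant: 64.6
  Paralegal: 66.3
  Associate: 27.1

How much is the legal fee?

$59,008.30

Partner: 4.6 × $595 = $2,737.00
Senior counsel: 63.3 × $560 = $35,448.00
Associate: 27.1 × $240 = $6,504.00
Paralegal: 66.3 × $180 = $11,934.00
Legal assistant: 64.6 × $85 = $5,491.00
Subtotal: $62,114.00
Less 5% discount: −$3,105.70
Total: $62,114.00 − $3,105.70 = $59,008.30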